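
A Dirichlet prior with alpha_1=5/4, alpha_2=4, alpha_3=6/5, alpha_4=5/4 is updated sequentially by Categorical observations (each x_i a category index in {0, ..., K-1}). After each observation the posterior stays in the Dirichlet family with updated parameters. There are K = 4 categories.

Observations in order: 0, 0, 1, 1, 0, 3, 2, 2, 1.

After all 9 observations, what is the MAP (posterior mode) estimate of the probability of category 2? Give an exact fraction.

obs 1: x=0 → posterior Dirichlet(9/4, 4, 6/5, 5/4)
obs 2: x=0 → posterior Dirichlet(13/4, 4, 6/5, 5/4)
obs 3: x=1 → posterior Dirichlet(13/4, 5, 6/5, 5/4)
obs 4: x=1 → posterior Dirichlet(13/4, 6, 6/5, 5/4)
obs 5: x=0 → posterior Dirichlet(17/4, 6, 6/5, 5/4)
obs 6: x=3 → posterior Dirichlet(17/4, 6, 6/5, 9/4)
obs 7: x=2 → posterior Dirichlet(17/4, 6, 11/5, 9/4)
obs 8: x=2 → posterior Dirichlet(17/4, 6, 16/5, 9/4)
obs 9: x=1 → posterior Dirichlet(17/4, 7, 16/5, 9/4)

22/127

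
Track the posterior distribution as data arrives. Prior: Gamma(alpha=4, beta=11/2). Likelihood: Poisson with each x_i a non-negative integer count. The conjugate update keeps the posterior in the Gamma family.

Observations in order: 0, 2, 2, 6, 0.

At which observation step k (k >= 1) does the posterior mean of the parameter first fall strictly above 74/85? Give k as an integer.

obs 1: x=0 → posterior Gamma(4, 13/2)
obs 2: x=2 → posterior Gamma(6, 15/2)
obs 3: x=2 → posterior Gamma(8, 17/2)
obs 4: x=6 → posterior Gamma(14, 19/2)
obs 5: x=0 → posterior Gamma(14, 21/2)

k = 3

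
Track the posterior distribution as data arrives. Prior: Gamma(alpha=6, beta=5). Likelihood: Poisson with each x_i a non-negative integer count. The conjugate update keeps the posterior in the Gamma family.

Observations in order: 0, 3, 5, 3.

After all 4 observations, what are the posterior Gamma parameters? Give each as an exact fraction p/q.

obs 1: x=0 → posterior Gamma(6, 6)
obs 2: x=3 → posterior Gamma(9, 7)
obs 3: x=5 → posterior Gamma(14, 8)
obs 4: x=3 → posterior Gamma(17, 9)

alpha=17, beta=9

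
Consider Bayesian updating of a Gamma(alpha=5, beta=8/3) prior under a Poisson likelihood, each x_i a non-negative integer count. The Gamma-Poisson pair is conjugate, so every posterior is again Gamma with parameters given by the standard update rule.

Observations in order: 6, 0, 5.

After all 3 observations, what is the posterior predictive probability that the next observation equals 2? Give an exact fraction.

7445162356977030877593/32768000000000000000000

obs 1: x=6 → posterior Gamma(11, 11/3)
obs 2: x=0 → posterior Gamma(11, 14/3)
obs 3: x=5 → posterior Gamma(16, 17/3)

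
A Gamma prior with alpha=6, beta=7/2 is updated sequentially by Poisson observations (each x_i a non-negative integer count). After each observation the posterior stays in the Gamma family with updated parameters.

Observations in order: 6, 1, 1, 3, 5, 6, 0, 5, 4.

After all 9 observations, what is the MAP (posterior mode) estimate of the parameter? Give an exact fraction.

obs 1: x=6 → posterior Gamma(12, 9/2)
obs 2: x=1 → posterior Gamma(13, 11/2)
obs 3: x=1 → posterior Gamma(14, 13/2)
obs 4: x=3 → posterior Gamma(17, 15/2)
obs 5: x=5 → posterior Gamma(22, 17/2)
obs 6: x=6 → posterior Gamma(28, 19/2)
obs 7: x=0 → posterior Gamma(28, 21/2)
obs 8: x=5 → posterior Gamma(33, 23/2)
obs 9: x=4 → posterior Gamma(37, 25/2)

72/25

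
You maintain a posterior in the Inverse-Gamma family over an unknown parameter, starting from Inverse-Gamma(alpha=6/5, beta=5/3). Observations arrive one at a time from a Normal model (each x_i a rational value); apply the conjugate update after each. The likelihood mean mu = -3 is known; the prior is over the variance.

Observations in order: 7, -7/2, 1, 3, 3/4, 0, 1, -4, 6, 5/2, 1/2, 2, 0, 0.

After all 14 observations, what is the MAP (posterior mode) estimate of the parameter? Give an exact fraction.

obs 1: x=7 → posterior Inverse-Gamma(17/10, 155/3)
obs 2: x=-7/2 → posterior Inverse-Gamma(11/5, 1243/24)
obs 3: x=1 → posterior Inverse-Gamma(27/10, 1435/24)
obs 4: x=3 → posterior Inverse-Gamma(16/5, 1867/24)
obs 5: x=3/4 → posterior Inverse-Gamma(37/10, 8143/96)
obs 6: x=0 → posterior Inverse-Gamma(21/5, 8575/96)
obs 7: x=1 → posterior Inverse-Gamma(47/10, 9343/96)
obs 8: x=-4 → posterior Inverse-Gamma(26/5, 9391/96)
obs 9: x=6 → posterior Inverse-Gamma(57/10, 13279/96)
obs 10: x=5/2 → posterior Inverse-Gamma(31/5, 14731/96)
obs 11: x=1/2 → posterior Inverse-Gamma(67/10, 15319/96)
obs 12: x=2 → posterior Inverse-Gamma(36/5, 16519/96)
obs 13: x=0 → posterior Inverse-Gamma(77/10, 16951/96)
obs 14: x=0 → posterior Inverse-Gamma(41/5, 17383/96)

86915/4416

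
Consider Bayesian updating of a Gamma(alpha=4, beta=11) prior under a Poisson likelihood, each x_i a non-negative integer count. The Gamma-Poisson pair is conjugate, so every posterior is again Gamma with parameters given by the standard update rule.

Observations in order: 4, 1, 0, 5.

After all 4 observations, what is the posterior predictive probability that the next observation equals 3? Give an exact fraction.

obs 1: x=4 → posterior Gamma(8, 12)
obs 2: x=1 → posterior Gamma(9, 13)
obs 3: x=0 → posterior Gamma(9, 14)
obs 4: x=5 → posterior Gamma(14, 15)

1021752410888671875/18446744073709551616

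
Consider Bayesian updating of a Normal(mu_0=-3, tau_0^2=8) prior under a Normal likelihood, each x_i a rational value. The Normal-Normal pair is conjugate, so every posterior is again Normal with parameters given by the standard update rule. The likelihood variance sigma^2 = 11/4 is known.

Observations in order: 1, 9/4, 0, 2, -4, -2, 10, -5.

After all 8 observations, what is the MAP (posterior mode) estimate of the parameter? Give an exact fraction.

obs 1: x=1 → posterior Normal(-1/43, 88/43)
obs 2: x=9/4 → posterior Normal(71/75, 88/75)
obs 3: x=0 → posterior Normal(71/107, 88/107)
obs 4: x=2 → posterior Normal(135/139, 88/139)
obs 5: x=-4 → posterior Normal(7/171, 88/171)
obs 6: x=-2 → posterior Normal(-57/203, 88/203)
obs 7: x=10 → posterior Normal(263/235, 88/235)
obs 8: x=-5 → posterior Normal(103/267, 88/267)

103/267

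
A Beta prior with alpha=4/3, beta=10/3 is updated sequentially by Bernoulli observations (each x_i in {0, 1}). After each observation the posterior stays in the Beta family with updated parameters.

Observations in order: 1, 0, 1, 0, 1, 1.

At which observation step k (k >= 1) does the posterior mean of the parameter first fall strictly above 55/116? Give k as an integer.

obs 1: x=1 → posterior Beta(7/3, 10/3)
obs 2: x=0 → posterior Beta(7/3, 13/3)
obs 3: x=1 → posterior Beta(10/3, 13/3)
obs 4: x=0 → posterior Beta(10/3, 16/3)
obs 5: x=1 → posterior Beta(13/3, 16/3)
obs 6: x=1 → posterior Beta(16/3, 16/3)

k = 6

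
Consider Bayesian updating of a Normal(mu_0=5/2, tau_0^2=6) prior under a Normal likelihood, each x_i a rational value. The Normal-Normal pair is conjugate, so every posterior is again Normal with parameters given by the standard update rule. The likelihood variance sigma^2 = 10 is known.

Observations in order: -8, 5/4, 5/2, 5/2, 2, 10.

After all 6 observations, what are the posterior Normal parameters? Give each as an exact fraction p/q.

mu_0=173/92, tau_0^2=30/23

obs 1: x=-8 → posterior Normal(-23/16, 15/4)
obs 2: x=5/4 → posterior Normal(-31/44, 30/11)
obs 3: x=5/2 → posterior Normal(-1/56, 15/7)
obs 4: x=5/2 → posterior Normal(29/68, 30/17)
obs 5: x=2 → posterior Normal(53/80, 3/2)
obs 6: x=10 → posterior Normal(173/92, 30/23)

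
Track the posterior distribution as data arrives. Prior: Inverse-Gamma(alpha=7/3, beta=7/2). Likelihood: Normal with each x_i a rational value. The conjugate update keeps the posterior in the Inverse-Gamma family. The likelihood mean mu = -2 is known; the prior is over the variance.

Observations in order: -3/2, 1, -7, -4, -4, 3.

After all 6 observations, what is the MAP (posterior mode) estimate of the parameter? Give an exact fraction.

obs 1: x=-3/2 → posterior Inverse-Gamma(17/6, 29/8)
obs 2: x=1 → posterior Inverse-Gamma(10/3, 65/8)
obs 3: x=-7 → posterior Inverse-Gamma(23/6, 165/8)
obs 4: x=-4 → posterior Inverse-Gamma(13/3, 181/8)
obs 5: x=-4 → posterior Inverse-Gamma(29/6, 197/8)
obs 6: x=3 → posterior Inverse-Gamma(16/3, 297/8)

891/152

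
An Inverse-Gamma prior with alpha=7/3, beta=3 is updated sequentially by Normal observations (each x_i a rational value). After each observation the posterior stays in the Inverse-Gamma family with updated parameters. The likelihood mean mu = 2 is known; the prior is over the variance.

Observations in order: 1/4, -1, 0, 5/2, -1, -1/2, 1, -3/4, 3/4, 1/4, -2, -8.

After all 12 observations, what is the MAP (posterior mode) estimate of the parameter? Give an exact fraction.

obs 1: x=1/4 → posterior Inverse-Gamma(17/6, 145/32)
obs 2: x=-1 → posterior Inverse-Gamma(10/3, 289/32)
obs 3: x=0 → posterior Inverse-Gamma(23/6, 353/32)
obs 4: x=5/2 → posterior Inverse-Gamma(13/3, 357/32)
obs 5: x=-1 → posterior Inverse-Gamma(29/6, 501/32)
obs 6: x=-1/2 → posterior Inverse-Gamma(16/3, 601/32)
obs 7: x=1 → posterior Inverse-Gamma(35/6, 617/32)
obs 8: x=-3/4 → posterior Inverse-Gamma(19/3, 369/16)
obs 9: x=3/4 → posterior Inverse-Gamma(41/6, 763/32)
obs 10: x=1/4 → posterior Inverse-Gamma(22/3, 203/8)
obs 11: x=-2 → posterior Inverse-Gamma(47/6, 267/8)
obs 12: x=-8 → posterior Inverse-Gamma(25/3, 667/8)

2001/224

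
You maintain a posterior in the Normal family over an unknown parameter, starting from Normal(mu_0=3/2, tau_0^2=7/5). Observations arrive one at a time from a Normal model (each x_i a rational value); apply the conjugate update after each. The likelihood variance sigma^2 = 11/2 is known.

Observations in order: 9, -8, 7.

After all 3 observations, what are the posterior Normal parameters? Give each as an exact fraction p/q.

obs 1: x=9 → posterior Normal(139/46, 77/69)
obs 2: x=-8 → posterior Normal(193/166, 77/83)
obs 3: x=7 → posterior Normal(389/194, 77/97)

mu_0=389/194, tau_0^2=77/97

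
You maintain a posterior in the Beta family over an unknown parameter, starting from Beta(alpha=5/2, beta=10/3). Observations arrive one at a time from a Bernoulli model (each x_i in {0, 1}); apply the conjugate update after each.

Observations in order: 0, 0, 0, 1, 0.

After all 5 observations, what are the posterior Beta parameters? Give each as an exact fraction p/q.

alpha=7/2, beta=22/3

obs 1: x=0 → posterior Beta(5/2, 13/3)
obs 2: x=0 → posterior Beta(5/2, 16/3)
obs 3: x=0 → posterior Beta(5/2, 19/3)
obs 4: x=1 → posterior Beta(7/2, 19/3)
obs 5: x=0 → posterior Beta(7/2, 22/3)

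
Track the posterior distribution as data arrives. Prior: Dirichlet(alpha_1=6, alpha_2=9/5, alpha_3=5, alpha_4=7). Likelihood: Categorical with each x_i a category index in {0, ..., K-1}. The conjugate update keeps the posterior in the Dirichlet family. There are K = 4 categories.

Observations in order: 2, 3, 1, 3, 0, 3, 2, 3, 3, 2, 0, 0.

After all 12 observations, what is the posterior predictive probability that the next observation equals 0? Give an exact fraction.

obs 1: x=2 → posterior Dirichlet(6, 9/5, 6, 7)
obs 2: x=3 → posterior Dirichlet(6, 9/5, 6, 8)
obs 3: x=1 → posterior Dirichlet(6, 14/5, 6, 8)
obs 4: x=3 → posterior Dirichlet(6, 14/5, 6, 9)
obs 5: x=0 → posterior Dirichlet(7, 14/5, 6, 9)
obs 6: x=3 → posterior Dirichlet(7, 14/5, 6, 10)
obs 7: x=2 → posterior Dirichlet(7, 14/5, 7, 10)
obs 8: x=3 → posterior Dirichlet(7, 14/5, 7, 11)
obs 9: x=3 → posterior Dirichlet(7, 14/5, 7, 12)
obs 10: x=2 → posterior Dirichlet(7, 14/5, 8, 12)
obs 11: x=0 → posterior Dirichlet(8, 14/5, 8, 12)
obs 12: x=0 → posterior Dirichlet(9, 14/5, 8, 12)

15/53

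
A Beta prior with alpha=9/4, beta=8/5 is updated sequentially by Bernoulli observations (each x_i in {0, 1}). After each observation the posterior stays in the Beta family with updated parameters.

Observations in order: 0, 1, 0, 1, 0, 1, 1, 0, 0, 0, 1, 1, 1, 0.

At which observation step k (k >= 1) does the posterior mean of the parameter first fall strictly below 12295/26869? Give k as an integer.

k = 10

obs 1: x=0 → posterior Beta(9/4, 13/5)
obs 2: x=1 → posterior Beta(13/4, 13/5)
obs 3: x=0 → posterior Beta(13/4, 18/5)
obs 4: x=1 → posterior Beta(17/4, 18/5)
obs 5: x=0 → posterior Beta(17/4, 23/5)
obs 6: x=1 → posterior Beta(21/4, 23/5)
obs 7: x=1 → posterior Beta(25/4, 23/5)
obs 8: x=0 → posterior Beta(25/4, 28/5)
obs 9: x=0 → posterior Beta(25/4, 33/5)
obs 10: x=0 → posterior Beta(25/4, 38/5)
obs 11: x=1 → posterior Beta(29/4, 38/5)
obs 12: x=1 → posterior Beta(33/4, 38/5)
obs 13: x=1 → posterior Beta(37/4, 38/5)
obs 14: x=0 → posterior Beta(37/4, 43/5)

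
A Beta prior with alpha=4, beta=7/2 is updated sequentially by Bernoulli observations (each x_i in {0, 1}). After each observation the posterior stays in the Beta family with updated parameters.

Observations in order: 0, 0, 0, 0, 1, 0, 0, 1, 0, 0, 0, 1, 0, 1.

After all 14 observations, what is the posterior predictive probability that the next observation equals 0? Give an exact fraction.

obs 1: x=0 → posterior Beta(4, 9/2)
obs 2: x=0 → posterior Beta(4, 11/2)
obs 3: x=0 → posterior Beta(4, 13/2)
obs 4: x=0 → posterior Beta(4, 15/2)
obs 5: x=1 → posterior Beta(5, 15/2)
obs 6: x=0 → posterior Beta(5, 17/2)
obs 7: x=0 → posterior Beta(5, 19/2)
obs 8: x=1 → posterior Beta(6, 19/2)
obs 9: x=0 → posterior Beta(6, 21/2)
obs 10: x=0 → posterior Beta(6, 23/2)
obs 11: x=0 → posterior Beta(6, 25/2)
obs 12: x=1 → posterior Beta(7, 25/2)
obs 13: x=0 → posterior Beta(7, 27/2)
obs 14: x=1 → posterior Beta(8, 27/2)

27/43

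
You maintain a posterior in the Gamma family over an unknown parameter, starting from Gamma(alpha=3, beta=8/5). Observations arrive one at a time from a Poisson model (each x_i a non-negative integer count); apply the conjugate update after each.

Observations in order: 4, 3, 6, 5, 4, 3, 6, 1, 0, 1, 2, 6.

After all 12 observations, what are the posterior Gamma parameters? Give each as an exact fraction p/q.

alpha=44, beta=68/5

obs 1: x=4 → posterior Gamma(7, 13/5)
obs 2: x=3 → posterior Gamma(10, 18/5)
obs 3: x=6 → posterior Gamma(16, 23/5)
obs 4: x=5 → posterior Gamma(21, 28/5)
obs 5: x=4 → posterior Gamma(25, 33/5)
obs 6: x=3 → posterior Gamma(28, 38/5)
obs 7: x=6 → posterior Gamma(34, 43/5)
obs 8: x=1 → posterior Gamma(35, 48/5)
obs 9: x=0 → posterior Gamma(35, 53/5)
obs 10: x=1 → posterior Gamma(36, 58/5)
obs 11: x=2 → posterior Gamma(38, 63/5)
obs 12: x=6 → posterior Gamma(44, 68/5)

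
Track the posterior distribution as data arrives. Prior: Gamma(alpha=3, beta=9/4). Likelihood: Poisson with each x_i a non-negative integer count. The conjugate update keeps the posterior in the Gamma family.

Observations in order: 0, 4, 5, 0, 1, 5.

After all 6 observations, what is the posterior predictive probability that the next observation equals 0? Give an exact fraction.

obs 1: x=0 → posterior Gamma(3, 13/4)
obs 2: x=4 → posterior Gamma(7, 17/4)
obs 3: x=5 → posterior Gamma(12, 21/4)
obs 4: x=0 → posterior Gamma(12, 25/4)
obs 5: x=1 → posterior Gamma(13, 29/4)
obs 6: x=5 → posterior Gamma(18, 33/4)

2154025884392726618070214209/16890053810563300749953435929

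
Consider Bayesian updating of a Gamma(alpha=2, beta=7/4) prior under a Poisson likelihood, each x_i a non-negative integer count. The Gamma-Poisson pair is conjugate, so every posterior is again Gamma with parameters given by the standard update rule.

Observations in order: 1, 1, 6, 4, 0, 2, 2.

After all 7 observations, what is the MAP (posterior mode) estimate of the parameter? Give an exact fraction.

obs 1: x=1 → posterior Gamma(3, 11/4)
obs 2: x=1 → posterior Gamma(4, 15/4)
obs 3: x=6 → posterior Gamma(10, 19/4)
obs 4: x=4 → posterior Gamma(14, 23/4)
obs 5: x=0 → posterior Gamma(14, 27/4)
obs 6: x=2 → posterior Gamma(16, 31/4)
obs 7: x=2 → posterior Gamma(18, 35/4)

68/35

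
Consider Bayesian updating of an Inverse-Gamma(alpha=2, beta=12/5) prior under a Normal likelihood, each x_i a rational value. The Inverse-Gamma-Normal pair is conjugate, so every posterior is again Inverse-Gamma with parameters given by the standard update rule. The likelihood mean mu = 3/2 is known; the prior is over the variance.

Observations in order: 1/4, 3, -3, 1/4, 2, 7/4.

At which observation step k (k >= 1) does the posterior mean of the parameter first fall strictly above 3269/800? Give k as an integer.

obs 1: x=1/4 → posterior Inverse-Gamma(5/2, 509/160)
obs 2: x=3 → posterior Inverse-Gamma(3, 689/160)
obs 3: x=-3 → posterior Inverse-Gamma(7/2, 2309/160)
obs 4: x=1/4 → posterior Inverse-Gamma(4, 1217/80)
obs 5: x=2 → posterior Inverse-Gamma(9/2, 1227/80)
obs 6: x=7/4 → posterior Inverse-Gamma(5, 2459/160)

k = 3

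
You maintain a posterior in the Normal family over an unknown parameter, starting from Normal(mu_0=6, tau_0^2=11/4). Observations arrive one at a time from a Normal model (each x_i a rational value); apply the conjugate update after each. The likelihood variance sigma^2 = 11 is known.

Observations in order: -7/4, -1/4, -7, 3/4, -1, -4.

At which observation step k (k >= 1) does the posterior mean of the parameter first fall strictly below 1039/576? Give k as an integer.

k = 5

obs 1: x=-7/4 → posterior Normal(89/20, 11/5)
obs 2: x=-1/4 → posterior Normal(11/3, 11/6)
obs 3: x=-7 → posterior Normal(15/7, 11/7)
obs 4: x=3/4 → posterior Normal(63/32, 11/8)
obs 5: x=-1 → posterior Normal(59/36, 11/9)
obs 6: x=-4 → posterior Normal(43/40, 11/10)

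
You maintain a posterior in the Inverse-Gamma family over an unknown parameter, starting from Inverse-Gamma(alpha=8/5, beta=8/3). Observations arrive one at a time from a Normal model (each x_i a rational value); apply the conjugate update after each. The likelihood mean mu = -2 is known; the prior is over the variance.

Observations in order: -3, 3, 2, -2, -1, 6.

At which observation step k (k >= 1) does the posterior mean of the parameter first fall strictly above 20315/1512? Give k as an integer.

k = 6

obs 1: x=-3 → posterior Inverse-Gamma(21/10, 19/6)
obs 2: x=3 → posterior Inverse-Gamma(13/5, 47/3)
obs 3: x=2 → posterior Inverse-Gamma(31/10, 71/3)
obs 4: x=-2 → posterior Inverse-Gamma(18/5, 71/3)
obs 5: x=-1 → posterior Inverse-Gamma(41/10, 145/6)
obs 6: x=6 → posterior Inverse-Gamma(23/5, 337/6)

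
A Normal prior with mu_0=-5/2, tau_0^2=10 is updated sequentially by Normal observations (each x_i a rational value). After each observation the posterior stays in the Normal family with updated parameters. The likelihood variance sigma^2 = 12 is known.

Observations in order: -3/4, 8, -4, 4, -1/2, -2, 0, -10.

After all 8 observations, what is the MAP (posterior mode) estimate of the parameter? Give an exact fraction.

obs 1: x=-3/4 → posterior Normal(-75/44, 60/11)
obs 2: x=8 → posterior Normal(85/64, 15/4)
obs 3: x=-4 → posterior Normal(5/84, 20/7)
obs 4: x=4 → posterior Normal(85/104, 30/13)
obs 5: x=-1/2 → posterior Normal(75/124, 60/31)
obs 6: x=-2 → posterior Normal(35/144, 5/3)
obs 7: x=0 → posterior Normal(35/164, 60/41)
obs 8: x=-10 → posterior Normal(-165/184, 30/23)

-165/184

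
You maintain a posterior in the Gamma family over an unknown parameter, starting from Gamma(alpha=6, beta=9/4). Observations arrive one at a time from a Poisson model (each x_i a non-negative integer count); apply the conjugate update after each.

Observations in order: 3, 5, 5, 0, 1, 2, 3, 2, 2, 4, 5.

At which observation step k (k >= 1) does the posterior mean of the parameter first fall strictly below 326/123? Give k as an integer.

k = 8

obs 1: x=3 → posterior Gamma(9, 13/4)
obs 2: x=5 → posterior Gamma(14, 17/4)
obs 3: x=5 → posterior Gamma(19, 21/4)
obs 4: x=0 → posterior Gamma(19, 25/4)
obs 5: x=1 → posterior Gamma(20, 29/4)
obs 6: x=2 → posterior Gamma(22, 33/4)
obs 7: x=3 → posterior Gamma(25, 37/4)
obs 8: x=2 → posterior Gamma(27, 41/4)
obs 9: x=2 → posterior Gamma(29, 45/4)
obs 10: x=4 → posterior Gamma(33, 49/4)
obs 11: x=5 → posterior Gamma(38, 53/4)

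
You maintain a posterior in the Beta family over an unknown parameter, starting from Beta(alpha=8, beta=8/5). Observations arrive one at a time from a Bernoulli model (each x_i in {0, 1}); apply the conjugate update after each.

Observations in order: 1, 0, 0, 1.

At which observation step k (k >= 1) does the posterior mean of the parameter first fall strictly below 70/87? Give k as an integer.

obs 1: x=1 → posterior Beta(9, 8/5)
obs 2: x=0 → posterior Beta(9, 13/5)
obs 3: x=0 → posterior Beta(9, 18/5)
obs 4: x=1 → posterior Beta(10, 18/5)

k = 2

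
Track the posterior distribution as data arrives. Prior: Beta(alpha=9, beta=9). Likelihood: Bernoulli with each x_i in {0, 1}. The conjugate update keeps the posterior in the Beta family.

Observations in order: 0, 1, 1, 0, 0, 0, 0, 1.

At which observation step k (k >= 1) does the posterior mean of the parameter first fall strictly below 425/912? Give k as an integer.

obs 1: x=0 → posterior Beta(9, 10)
obs 2: x=1 → posterior Beta(10, 10)
obs 3: x=1 → posterior Beta(11, 10)
obs 4: x=0 → posterior Beta(11, 11)
obs 5: x=0 → posterior Beta(11, 12)
obs 6: x=0 → posterior Beta(11, 13)
obs 7: x=0 → posterior Beta(11, 14)
obs 8: x=1 → posterior Beta(12, 14)

k = 6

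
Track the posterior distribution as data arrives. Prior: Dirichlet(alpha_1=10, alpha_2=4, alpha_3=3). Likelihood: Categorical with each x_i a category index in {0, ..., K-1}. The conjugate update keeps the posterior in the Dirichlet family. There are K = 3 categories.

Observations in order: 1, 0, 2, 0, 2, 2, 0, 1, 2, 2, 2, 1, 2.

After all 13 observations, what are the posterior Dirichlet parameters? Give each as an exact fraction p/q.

obs 1: x=1 → posterior Dirichlet(10, 5, 3)
obs 2: x=0 → posterior Dirichlet(11, 5, 3)
obs 3: x=2 → posterior Dirichlet(11, 5, 4)
obs 4: x=0 → posterior Dirichlet(12, 5, 4)
obs 5: x=2 → posterior Dirichlet(12, 5, 5)
obs 6: x=2 → posterior Dirichlet(12, 5, 6)
obs 7: x=0 → posterior Dirichlet(13, 5, 6)
obs 8: x=1 → posterior Dirichlet(13, 6, 6)
obs 9: x=2 → posterior Dirichlet(13, 6, 7)
obs 10: x=2 → posterior Dirichlet(13, 6, 8)
obs 11: x=2 → posterior Dirichlet(13, 6, 9)
obs 12: x=1 → posterior Dirichlet(13, 7, 9)
obs 13: x=2 → posterior Dirichlet(13, 7, 10)

alpha_1=13, alpha_2=7, alpha_3=10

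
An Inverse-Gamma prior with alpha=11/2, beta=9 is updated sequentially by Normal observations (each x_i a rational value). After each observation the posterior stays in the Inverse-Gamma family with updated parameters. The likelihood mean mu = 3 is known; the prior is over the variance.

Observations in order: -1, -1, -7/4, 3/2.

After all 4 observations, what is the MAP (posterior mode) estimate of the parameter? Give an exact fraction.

1197/272

obs 1: x=-1 → posterior Inverse-Gamma(6, 17)
obs 2: x=-1 → posterior Inverse-Gamma(13/2, 25)
obs 3: x=-7/4 → posterior Inverse-Gamma(7, 1161/32)
obs 4: x=3/2 → posterior Inverse-Gamma(15/2, 1197/32)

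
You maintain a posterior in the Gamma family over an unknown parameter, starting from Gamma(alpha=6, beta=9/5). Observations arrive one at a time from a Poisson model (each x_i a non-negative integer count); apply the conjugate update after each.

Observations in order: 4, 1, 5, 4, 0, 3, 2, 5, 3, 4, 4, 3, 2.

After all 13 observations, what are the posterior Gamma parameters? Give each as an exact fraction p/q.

alpha=46, beta=74/5

obs 1: x=4 → posterior Gamma(10, 14/5)
obs 2: x=1 → posterior Gamma(11, 19/5)
obs 3: x=5 → posterior Gamma(16, 24/5)
obs 4: x=4 → posterior Gamma(20, 29/5)
obs 5: x=0 → posterior Gamma(20, 34/5)
obs 6: x=3 → posterior Gamma(23, 39/5)
obs 7: x=2 → posterior Gamma(25, 44/5)
obs 8: x=5 → posterior Gamma(30, 49/5)
obs 9: x=3 → posterior Gamma(33, 54/5)
obs 10: x=4 → posterior Gamma(37, 59/5)
obs 11: x=4 → posterior Gamma(41, 64/5)
obs 12: x=3 → posterior Gamma(44, 69/5)
obs 13: x=2 → posterior Gamma(46, 74/5)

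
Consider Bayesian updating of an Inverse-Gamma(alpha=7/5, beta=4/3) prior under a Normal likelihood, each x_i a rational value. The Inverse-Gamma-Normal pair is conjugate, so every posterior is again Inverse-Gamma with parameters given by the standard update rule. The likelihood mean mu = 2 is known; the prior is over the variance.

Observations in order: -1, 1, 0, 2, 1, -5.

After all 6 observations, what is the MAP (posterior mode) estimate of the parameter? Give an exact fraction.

obs 1: x=-1 → posterior Inverse-Gamma(19/10, 35/6)
obs 2: x=1 → posterior Inverse-Gamma(12/5, 19/3)
obs 3: x=0 → posterior Inverse-Gamma(29/10, 25/3)
obs 4: x=2 → posterior Inverse-Gamma(17/5, 25/3)
obs 5: x=1 → posterior Inverse-Gamma(39/10, 53/6)
obs 6: x=-5 → posterior Inverse-Gamma(22/5, 100/3)

500/81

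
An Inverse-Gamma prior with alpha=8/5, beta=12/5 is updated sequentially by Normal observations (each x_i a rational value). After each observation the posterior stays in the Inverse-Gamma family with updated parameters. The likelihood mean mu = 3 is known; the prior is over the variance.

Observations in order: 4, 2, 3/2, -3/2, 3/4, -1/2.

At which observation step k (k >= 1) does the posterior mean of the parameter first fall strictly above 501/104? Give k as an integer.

obs 1: x=4 → posterior Inverse-Gamma(21/10, 29/10)
obs 2: x=2 → posterior Inverse-Gamma(13/5, 17/5)
obs 3: x=3/2 → posterior Inverse-Gamma(31/10, 181/40)
obs 4: x=-3/2 → posterior Inverse-Gamma(18/5, 293/20)
obs 5: x=3/4 → posterior Inverse-Gamma(41/10, 2749/160)
obs 6: x=-1/2 → posterior Inverse-Gamma(23/5, 3729/160)

k = 4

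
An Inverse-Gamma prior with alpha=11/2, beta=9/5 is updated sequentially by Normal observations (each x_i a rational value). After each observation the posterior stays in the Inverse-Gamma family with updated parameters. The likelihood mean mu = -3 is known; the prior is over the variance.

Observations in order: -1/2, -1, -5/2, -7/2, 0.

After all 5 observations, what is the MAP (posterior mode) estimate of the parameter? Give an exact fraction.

obs 1: x=-1/2 → posterior Inverse-Gamma(6, 197/40)
obs 2: x=-1 → posterior Inverse-Gamma(13/2, 277/40)
obs 3: x=-5/2 → posterior Inverse-Gamma(7, 141/20)
obs 4: x=-7/2 → posterior Inverse-Gamma(15/2, 287/40)
obs 5: x=0 → posterior Inverse-Gamma(8, 467/40)

467/360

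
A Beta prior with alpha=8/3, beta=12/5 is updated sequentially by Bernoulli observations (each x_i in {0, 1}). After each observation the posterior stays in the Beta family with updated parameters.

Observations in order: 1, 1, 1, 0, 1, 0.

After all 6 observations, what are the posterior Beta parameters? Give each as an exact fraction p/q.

obs 1: x=1 → posterior Beta(11/3, 12/5)
obs 2: x=1 → posterior Beta(14/3, 12/5)
obs 3: x=1 → posterior Beta(17/3, 12/5)
obs 4: x=0 → posterior Beta(17/3, 17/5)
obs 5: x=1 → posterior Beta(20/3, 17/5)
obs 6: x=0 → posterior Beta(20/3, 22/5)

alpha=20/3, beta=22/5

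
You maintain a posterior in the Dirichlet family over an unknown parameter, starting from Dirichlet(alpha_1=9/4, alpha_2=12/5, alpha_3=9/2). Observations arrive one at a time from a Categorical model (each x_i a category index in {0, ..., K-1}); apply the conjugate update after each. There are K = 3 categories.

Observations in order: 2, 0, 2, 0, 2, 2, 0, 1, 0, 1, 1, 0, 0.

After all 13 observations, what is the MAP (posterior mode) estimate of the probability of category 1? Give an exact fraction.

88/383

obs 1: x=2 → posterior Dirichlet(9/4, 12/5, 11/2)
obs 2: x=0 → posterior Dirichlet(13/4, 12/5, 11/2)
obs 3: x=2 → posterior Dirichlet(13/4, 12/5, 13/2)
obs 4: x=0 → posterior Dirichlet(17/4, 12/5, 13/2)
obs 5: x=2 → posterior Dirichlet(17/4, 12/5, 15/2)
obs 6: x=2 → posterior Dirichlet(17/4, 12/5, 17/2)
obs 7: x=0 → posterior Dirichlet(21/4, 12/5, 17/2)
obs 8: x=1 → posterior Dirichlet(21/4, 17/5, 17/2)
obs 9: x=0 → posterior Dirichlet(25/4, 17/5, 17/2)
obs 10: x=1 → posterior Dirichlet(25/4, 22/5, 17/2)
obs 11: x=1 → posterior Dirichlet(25/4, 27/5, 17/2)
obs 12: x=0 → posterior Dirichlet(29/4, 27/5, 17/2)
obs 13: x=0 → posterior Dirichlet(33/4, 27/5, 17/2)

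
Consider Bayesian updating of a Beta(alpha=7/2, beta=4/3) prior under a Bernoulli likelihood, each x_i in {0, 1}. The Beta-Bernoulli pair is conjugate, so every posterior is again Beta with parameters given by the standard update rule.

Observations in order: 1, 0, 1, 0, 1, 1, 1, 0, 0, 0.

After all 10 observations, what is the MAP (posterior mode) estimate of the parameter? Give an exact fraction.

obs 1: x=1 → posterior Beta(9/2, 4/3)
obs 2: x=0 → posterior Beta(9/2, 7/3)
obs 3: x=1 → posterior Beta(11/2, 7/3)
obs 4: x=0 → posterior Beta(11/2, 10/3)
obs 5: x=1 → posterior Beta(13/2, 10/3)
obs 6: x=1 → posterior Beta(15/2, 10/3)
obs 7: x=1 → posterior Beta(17/2, 10/3)
obs 8: x=0 → posterior Beta(17/2, 13/3)
obs 9: x=0 → posterior Beta(17/2, 16/3)
obs 10: x=0 → posterior Beta(17/2, 19/3)

45/77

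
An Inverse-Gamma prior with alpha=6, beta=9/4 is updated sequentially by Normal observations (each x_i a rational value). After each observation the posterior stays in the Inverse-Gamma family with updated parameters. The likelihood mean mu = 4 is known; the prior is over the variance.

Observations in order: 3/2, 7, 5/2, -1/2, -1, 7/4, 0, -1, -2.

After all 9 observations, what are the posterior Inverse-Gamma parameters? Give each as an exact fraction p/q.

alpha=21/2, beta=2389/32

obs 1: x=3/2 → posterior Inverse-Gamma(13/2, 43/8)
obs 2: x=7 → posterior Inverse-Gamma(7, 79/8)
obs 3: x=5/2 → posterior Inverse-Gamma(15/2, 11)
obs 4: x=-1/2 → posterior Inverse-Gamma(8, 169/8)
obs 5: x=-1 → posterior Inverse-Gamma(17/2, 269/8)
obs 6: x=7/4 → posterior Inverse-Gamma(9, 1157/32)
obs 7: x=0 → posterior Inverse-Gamma(19/2, 1413/32)
obs 8: x=-1 → posterior Inverse-Gamma(10, 1813/32)
obs 9: x=-2 → posterior Inverse-Gamma(21/2, 2389/32)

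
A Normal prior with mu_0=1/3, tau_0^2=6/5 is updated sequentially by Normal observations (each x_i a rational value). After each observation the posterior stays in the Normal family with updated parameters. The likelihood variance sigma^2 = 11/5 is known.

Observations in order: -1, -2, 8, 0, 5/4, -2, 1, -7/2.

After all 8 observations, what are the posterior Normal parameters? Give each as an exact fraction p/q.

obs 1: x=-1 → posterior Normal(-7/51, 66/85)
obs 2: x=-2 → posterior Normal(-43/69, 66/115)
obs 3: x=8 → posterior Normal(101/87, 66/145)
obs 4: x=0 → posterior Normal(101/105, 66/175)
obs 5: x=5/4 → posterior Normal(247/246, 66/205)
obs 6: x=-2 → posterior Normal(175/282, 66/235)
obs 7: x=1 → posterior Normal(211/318, 66/265)
obs 8: x=-7/2 → posterior Normal(85/354, 66/295)

mu_0=85/354, tau_0^2=66/295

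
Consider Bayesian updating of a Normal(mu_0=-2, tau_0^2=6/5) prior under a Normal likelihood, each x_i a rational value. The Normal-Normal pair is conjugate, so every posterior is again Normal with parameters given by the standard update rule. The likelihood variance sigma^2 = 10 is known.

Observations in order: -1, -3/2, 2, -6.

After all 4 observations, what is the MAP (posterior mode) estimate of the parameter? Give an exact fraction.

-139/74

obs 1: x=-1 → posterior Normal(-53/28, 15/14)
obs 2: x=-3/2 → posterior Normal(-115/62, 30/31)
obs 3: x=2 → posterior Normal(-103/68, 15/17)
obs 4: x=-6 → posterior Normal(-139/74, 30/37)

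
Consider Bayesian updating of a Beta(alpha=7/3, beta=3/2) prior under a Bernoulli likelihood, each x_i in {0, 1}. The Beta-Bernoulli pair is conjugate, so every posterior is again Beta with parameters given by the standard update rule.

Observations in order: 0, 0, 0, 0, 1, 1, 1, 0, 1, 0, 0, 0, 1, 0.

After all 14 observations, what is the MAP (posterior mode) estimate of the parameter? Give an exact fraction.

2/5

obs 1: x=0 → posterior Beta(7/3, 5/2)
obs 2: x=0 → posterior Beta(7/3, 7/2)
obs 3: x=0 → posterior Beta(7/3, 9/2)
obs 4: x=0 → posterior Beta(7/3, 11/2)
obs 5: x=1 → posterior Beta(10/3, 11/2)
obs 6: x=1 → posterior Beta(13/3, 11/2)
obs 7: x=1 → posterior Beta(16/3, 11/2)
obs 8: x=0 → posterior Beta(16/3, 13/2)
obs 9: x=1 → posterior Beta(19/3, 13/2)
obs 10: x=0 → posterior Beta(19/3, 15/2)
obs 11: x=0 → posterior Beta(19/3, 17/2)
obs 12: x=0 → posterior Beta(19/3, 19/2)
obs 13: x=1 → posterior Beta(22/3, 19/2)
obs 14: x=0 → posterior Beta(22/3, 21/2)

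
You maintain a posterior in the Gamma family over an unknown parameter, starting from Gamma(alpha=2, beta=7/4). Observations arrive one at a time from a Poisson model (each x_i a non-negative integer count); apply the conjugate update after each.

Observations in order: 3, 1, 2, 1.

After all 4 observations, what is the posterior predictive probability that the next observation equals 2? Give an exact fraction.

144092212917040/617673396283947

obs 1: x=3 → posterior Gamma(5, 11/4)
obs 2: x=1 → posterior Gamma(6, 15/4)
obs 3: x=2 → posterior Gamma(8, 19/4)
obs 4: x=1 → posterior Gamma(9, 23/4)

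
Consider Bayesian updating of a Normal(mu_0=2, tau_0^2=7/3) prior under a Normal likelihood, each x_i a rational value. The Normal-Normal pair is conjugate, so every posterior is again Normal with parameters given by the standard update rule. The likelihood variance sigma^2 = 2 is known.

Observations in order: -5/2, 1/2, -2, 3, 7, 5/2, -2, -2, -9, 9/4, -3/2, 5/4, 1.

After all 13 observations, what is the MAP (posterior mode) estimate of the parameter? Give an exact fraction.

3/194

obs 1: x=-5/2 → posterior Normal(-11/26, 14/13)
obs 2: x=1/2 → posterior Normal(-1/10, 7/10)
obs 3: x=-2 → posterior Normal(-16/27, 14/27)
obs 4: x=3 → posterior Normal(5/34, 7/17)
obs 5: x=7 → posterior Normal(54/41, 14/41)
obs 6: x=5/2 → posterior Normal(143/96, 7/24)
obs 7: x=-2 → posterior Normal(23/22, 14/55)
obs 8: x=-2 → posterior Normal(87/124, 7/31)
obs 9: x=-9 → posterior Normal(-13/46, 14/69)
obs 10: x=9/4 → posterior Normal(-15/304, 7/38)
obs 11: x=-3/2 → posterior Normal(-57/332, 14/83)
obs 12: x=5/4 → posterior Normal(-11/180, 7/45)
obs 13: x=1 → posterior Normal(3/194, 14/97)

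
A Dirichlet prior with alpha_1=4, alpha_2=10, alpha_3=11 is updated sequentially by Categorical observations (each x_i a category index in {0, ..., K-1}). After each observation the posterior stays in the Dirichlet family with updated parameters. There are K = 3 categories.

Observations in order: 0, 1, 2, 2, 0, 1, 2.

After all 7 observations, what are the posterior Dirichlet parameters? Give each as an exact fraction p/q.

obs 1: x=0 → posterior Dirichlet(5, 10, 11)
obs 2: x=1 → posterior Dirichlet(5, 11, 11)
obs 3: x=2 → posterior Dirichlet(5, 11, 12)
obs 4: x=2 → posterior Dirichlet(5, 11, 13)
obs 5: x=0 → posterior Dirichlet(6, 11, 13)
obs 6: x=1 → posterior Dirichlet(6, 12, 13)
obs 7: x=2 → posterior Dirichlet(6, 12, 14)

alpha_1=6, alpha_2=12, alpha_3=14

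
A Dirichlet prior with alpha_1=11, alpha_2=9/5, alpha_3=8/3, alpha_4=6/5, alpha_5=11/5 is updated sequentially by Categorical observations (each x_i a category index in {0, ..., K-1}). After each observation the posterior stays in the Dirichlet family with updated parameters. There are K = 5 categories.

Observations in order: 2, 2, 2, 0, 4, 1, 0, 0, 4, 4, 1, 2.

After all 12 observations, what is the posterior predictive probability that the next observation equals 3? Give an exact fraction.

obs 1: x=2 → posterior Dirichlet(11, 9/5, 11/3, 6/5, 11/5)
obs 2: x=2 → posterior Dirichlet(11, 9/5, 14/3, 6/5, 11/5)
obs 3: x=2 → posterior Dirichlet(11, 9/5, 17/3, 6/5, 11/5)
obs 4: x=0 → posterior Dirichlet(12, 9/5, 17/3, 6/5, 11/5)
obs 5: x=4 → posterior Dirichlet(12, 9/5, 17/3, 6/5, 16/5)
obs 6: x=1 → posterior Dirichlet(12, 14/5, 17/3, 6/5, 16/5)
obs 7: x=0 → posterior Dirichlet(13, 14/5, 17/3, 6/5, 16/5)
obs 8: x=0 → posterior Dirichlet(14, 14/5, 17/3, 6/5, 16/5)
obs 9: x=4 → posterior Dirichlet(14, 14/5, 17/3, 6/5, 21/5)
obs 10: x=4 → posterior Dirichlet(14, 14/5, 17/3, 6/5, 26/5)
obs 11: x=1 → posterior Dirichlet(14, 19/5, 17/3, 6/5, 26/5)
obs 12: x=2 → posterior Dirichlet(14, 19/5, 20/3, 6/5, 26/5)

18/463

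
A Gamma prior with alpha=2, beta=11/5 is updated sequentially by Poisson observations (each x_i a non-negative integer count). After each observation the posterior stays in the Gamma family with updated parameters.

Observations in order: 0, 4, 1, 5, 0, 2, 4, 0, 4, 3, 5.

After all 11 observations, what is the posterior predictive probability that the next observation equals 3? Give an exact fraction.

obs 1: x=0 → posterior Gamma(2, 16/5)
obs 2: x=4 → posterior Gamma(6, 21/5)
obs 3: x=1 → posterior Gamma(7, 26/5)
obs 4: x=5 → posterior Gamma(12, 31/5)
obs 5: x=0 → posterior Gamma(12, 36/5)
obs 6: x=2 → posterior Gamma(14, 41/5)
obs 7: x=4 → posterior Gamma(18, 46/5)
obs 8: x=0 → posterior Gamma(18, 51/5)
obs 9: x=4 → posterior Gamma(22, 56/5)
obs 10: x=3 → posterior Gamma(25, 61/5)
obs 11: x=5 → posterior Gamma(30, 66/5)

2391716808947277195852378862282463352957532716728970117120000/12345978255613854726489315721032640818028615388430998850397511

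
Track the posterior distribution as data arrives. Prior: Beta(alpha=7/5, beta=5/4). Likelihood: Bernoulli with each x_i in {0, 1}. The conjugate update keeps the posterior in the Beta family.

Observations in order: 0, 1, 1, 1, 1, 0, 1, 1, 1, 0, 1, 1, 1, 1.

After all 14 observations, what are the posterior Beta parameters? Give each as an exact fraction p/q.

alpha=62/5, beta=17/4

obs 1: x=0 → posterior Beta(7/5, 9/4)
obs 2: x=1 → posterior Beta(12/5, 9/4)
obs 3: x=1 → posterior Beta(17/5, 9/4)
obs 4: x=1 → posterior Beta(22/5, 9/4)
obs 5: x=1 → posterior Beta(27/5, 9/4)
obs 6: x=0 → posterior Beta(27/5, 13/4)
obs 7: x=1 → posterior Beta(32/5, 13/4)
obs 8: x=1 → posterior Beta(37/5, 13/4)
obs 9: x=1 → posterior Beta(42/5, 13/4)
obs 10: x=0 → posterior Beta(42/5, 17/4)
obs 11: x=1 → posterior Beta(47/5, 17/4)
obs 12: x=1 → posterior Beta(52/5, 17/4)
obs 13: x=1 → posterior Beta(57/5, 17/4)
obs 14: x=1 → posterior Beta(62/5, 17/4)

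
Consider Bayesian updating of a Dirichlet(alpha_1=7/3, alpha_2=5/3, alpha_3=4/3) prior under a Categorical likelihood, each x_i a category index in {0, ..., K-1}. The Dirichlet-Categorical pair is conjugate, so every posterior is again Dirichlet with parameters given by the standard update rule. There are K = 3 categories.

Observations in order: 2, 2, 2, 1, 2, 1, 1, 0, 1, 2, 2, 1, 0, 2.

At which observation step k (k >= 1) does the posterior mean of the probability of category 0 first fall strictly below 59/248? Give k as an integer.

k = 5

obs 1: x=2 → posterior Dirichlet(7/3, 5/3, 7/3)
obs 2: x=2 → posterior Dirichlet(7/3, 5/3, 10/3)
obs 3: x=2 → posterior Dirichlet(7/3, 5/3, 13/3)
obs 4: x=1 → posterior Dirichlet(7/3, 8/3, 13/3)
obs 5: x=2 → posterior Dirichlet(7/3, 8/3, 16/3)
obs 6: x=1 → posterior Dirichlet(7/3, 11/3, 16/3)
obs 7: x=1 → posterior Dirichlet(7/3, 14/3, 16/3)
obs 8: x=0 → posterior Dirichlet(10/3, 14/3, 16/3)
obs 9: x=1 → posterior Dirichlet(10/3, 17/3, 16/3)
obs 10: x=2 → posterior Dirichlet(10/3, 17/3, 19/3)
obs 11: x=2 → posterior Dirichlet(10/3, 17/3, 22/3)
obs 12: x=1 → posterior Dirichlet(10/3, 20/3, 22/3)
obs 13: x=0 → posterior Dirichlet(13/3, 20/3, 22/3)
obs 14: x=2 → posterior Dirichlet(13/3, 20/3, 25/3)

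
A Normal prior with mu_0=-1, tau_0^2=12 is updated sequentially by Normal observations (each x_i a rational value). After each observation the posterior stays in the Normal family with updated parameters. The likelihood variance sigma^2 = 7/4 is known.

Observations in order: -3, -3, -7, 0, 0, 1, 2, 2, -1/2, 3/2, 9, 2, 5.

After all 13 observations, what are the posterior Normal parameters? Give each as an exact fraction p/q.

obs 1: x=-3 → posterior Normal(-151/55, 84/55)
obs 2: x=-3 → posterior Normal(-295/103, 84/103)
obs 3: x=-7 → posterior Normal(-631/151, 84/151)
obs 4: x=0 → posterior Normal(-631/199, 84/199)
obs 5: x=0 → posterior Normal(-631/247, 84/247)
obs 6: x=1 → posterior Normal(-583/295, 84/295)
obs 7: x=2 → posterior Normal(-487/343, 12/49)
obs 8: x=2 → posterior Normal(-1, 84/391)
obs 9: x=-1/2 → posterior Normal(-415/439, 84/439)
obs 10: x=3/2 → posterior Normal(-343/487, 84/487)
obs 11: x=9 → posterior Normal(89/535, 84/535)
obs 12: x=2 → posterior Normal(185/583, 84/583)
obs 13: x=5 → posterior Normal(425/631, 84/631)

mu_0=425/631, tau_0^2=84/631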